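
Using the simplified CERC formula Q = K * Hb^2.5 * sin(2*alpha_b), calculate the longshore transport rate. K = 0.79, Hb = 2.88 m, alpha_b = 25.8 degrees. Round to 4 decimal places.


Q = K * Hb^2.5 * sin(2 * alpha_b)
Hb^2.5 = 2.88^2.5 = 14.076064
sin(2 * 25.8) = sin(51.6) = 0.783693
Q = 0.79 * 14.076064 * 0.783693
Q = 8.7147 m^3/s

8.7147


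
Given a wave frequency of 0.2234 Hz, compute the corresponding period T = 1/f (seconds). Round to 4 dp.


T = 1 / f
T = 1 / 0.2234
T = 4.4763 s

4.4763


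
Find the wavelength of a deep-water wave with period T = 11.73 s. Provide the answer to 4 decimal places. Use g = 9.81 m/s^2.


L0 = g * T^2 / (2 * pi)
L0 = 9.81 * 11.73^2 / (2 * pi)
L0 = 9.81 * 137.5929 / 6.28319
L0 = 1349.7863 / 6.28319
L0 = 214.8252 m

214.8252


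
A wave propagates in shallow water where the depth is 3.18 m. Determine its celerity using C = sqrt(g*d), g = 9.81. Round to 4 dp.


Using the shallow-water approximation:
C = sqrt(g * d) = sqrt(9.81 * 3.18)
C = sqrt(31.1958)
C = 5.5853 m/s

5.5853


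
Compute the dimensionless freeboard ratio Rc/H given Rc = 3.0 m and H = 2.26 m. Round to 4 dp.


Relative freeboard = Rc / H
= 3.0 / 2.26
= 1.3274

1.3274


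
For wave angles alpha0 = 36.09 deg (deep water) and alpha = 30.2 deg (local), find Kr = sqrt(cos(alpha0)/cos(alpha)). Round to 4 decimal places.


Kr = sqrt(cos(alpha0) / cos(alpha))
cos(36.09) = 0.808093
cos(30.2) = 0.864275
Kr = sqrt(0.808093 / 0.864275)
Kr = sqrt(0.934995)
Kr = 0.9670

0.9670


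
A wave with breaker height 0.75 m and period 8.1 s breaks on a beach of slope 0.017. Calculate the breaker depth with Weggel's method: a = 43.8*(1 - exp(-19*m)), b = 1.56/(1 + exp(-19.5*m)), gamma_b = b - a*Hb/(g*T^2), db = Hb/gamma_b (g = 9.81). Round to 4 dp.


a = 43.8 * (1 - exp(-19 * m))
exp(-19 * 0.017) = exp(-0.3230) = 0.723974
a = 43.8 * (1 - 0.723974) = 12.089945
b = 1.56 / (1 + exp(-19.5 * m))
exp(-19.5 * 0.017) = exp(-0.3315) = 0.717846
b = 1.56 / (1 + 0.717846) = 0.908114
Hb / (g * T^2) = 0.75 / (9.81 * 8.1^2) = 0.75 / 643.6341 = 0.00116526
gamma_b = b - a * Hb/(g*T^2) = 0.908114 - 12.089945 * 0.00116526 = 0.894026
db = Hb / gamma_b = 0.75 / 0.894026
db = 0.8389 m

0.8389


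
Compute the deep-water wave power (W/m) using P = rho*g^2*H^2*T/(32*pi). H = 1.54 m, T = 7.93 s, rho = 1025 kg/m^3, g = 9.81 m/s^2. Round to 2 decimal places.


P = rho * g^2 * H^2 * T / (32 * pi)
P = 1025 * 9.81^2 * 1.54^2 * 7.93 / (32 * pi)
P = 1025 * 96.2361 * 2.3716 * 7.93 / 100.53096
P = 18453.41 W/m

18453.41


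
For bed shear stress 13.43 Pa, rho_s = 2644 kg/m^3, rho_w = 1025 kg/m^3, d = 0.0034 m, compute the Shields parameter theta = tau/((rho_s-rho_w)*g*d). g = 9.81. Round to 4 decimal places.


theta = tau / ((rho_s - rho_w) * g * d)
rho_s - rho_w = 2644 - 1025 = 1619
Denominator = 1619 * 9.81 * 0.0034 = 54.000126
theta = 13.43 / 54.000126
theta = 0.2487

0.2487


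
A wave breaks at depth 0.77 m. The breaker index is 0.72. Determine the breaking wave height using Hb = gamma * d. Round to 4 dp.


Hb = gamma * d
Hb = 0.72 * 0.77
Hb = 0.5544 m

0.5544


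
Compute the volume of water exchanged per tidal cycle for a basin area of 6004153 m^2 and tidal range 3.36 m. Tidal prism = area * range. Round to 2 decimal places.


Tidal prism = Area * Tidal range
P = 6004153 * 3.36
P = 20173954.08 m^3

20173954.08


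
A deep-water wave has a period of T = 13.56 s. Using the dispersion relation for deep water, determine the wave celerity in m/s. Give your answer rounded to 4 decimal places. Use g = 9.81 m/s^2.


We use the deep-water celerity formula:
C = g * T / (2 * pi)
C = 9.81 * 13.56 / (2 * 3.14159...)
C = 133.023600 / 6.283185
C = 21.1714 m/s

21.1714


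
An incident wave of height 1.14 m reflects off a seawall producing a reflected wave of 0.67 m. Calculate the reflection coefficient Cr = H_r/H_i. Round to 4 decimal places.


Cr = H_r / H_i
Cr = 0.67 / 1.14
Cr = 0.5877

0.5877


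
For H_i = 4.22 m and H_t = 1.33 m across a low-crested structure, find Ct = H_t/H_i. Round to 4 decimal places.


Ct = H_t / H_i
Ct = 1.33 / 4.22
Ct = 0.3152

0.3152


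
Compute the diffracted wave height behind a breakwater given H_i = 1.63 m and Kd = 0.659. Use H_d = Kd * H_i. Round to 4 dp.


H_d = Kd * H_i
H_d = 0.659 * 1.63
H_d = 1.0742 m

1.0742


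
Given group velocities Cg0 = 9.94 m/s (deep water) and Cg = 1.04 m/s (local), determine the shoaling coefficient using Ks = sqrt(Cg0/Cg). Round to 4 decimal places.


Ks = sqrt(Cg0 / Cg)
Ks = sqrt(9.94 / 1.04)
Ks = sqrt(9.5577)
Ks = 3.0916

3.0916


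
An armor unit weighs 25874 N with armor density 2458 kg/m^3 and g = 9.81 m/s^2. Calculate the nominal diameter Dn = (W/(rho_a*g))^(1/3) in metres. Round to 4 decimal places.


V = W / (rho_a * g)
V = 25874 / (2458 * 9.81)
V = 25874 / 24112.98
V = 1.073032 m^3
Dn = V^(1/3) = 1.073032^(1/3)
Dn = 1.0238 m

1.0238


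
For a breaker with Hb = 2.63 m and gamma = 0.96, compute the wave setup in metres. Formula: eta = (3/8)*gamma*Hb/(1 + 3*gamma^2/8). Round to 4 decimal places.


eta = (3/8) * gamma * Hb / (1 + 3*gamma^2/8)
Numerator = (3/8) * 0.96 * 2.63 = 0.946800
Denominator = 1 + 3*0.96^2/8 = 1 + 0.345600 = 1.345600
eta = 0.946800 / 1.345600
eta = 0.7036 m

0.7036


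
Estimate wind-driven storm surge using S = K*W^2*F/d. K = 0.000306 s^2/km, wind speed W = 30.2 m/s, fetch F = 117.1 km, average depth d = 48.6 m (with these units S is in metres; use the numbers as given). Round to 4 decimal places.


S = K * W^2 * F / d
W^2 = 30.2^2 = 912.04
S = 0.000306 * 912.04 * 117.1 / 48.6
Numerator = 0.000306 * 912.04 * 117.1 = 32.680765
S = 32.680765 / 48.6 = 0.6724 m

0.6724


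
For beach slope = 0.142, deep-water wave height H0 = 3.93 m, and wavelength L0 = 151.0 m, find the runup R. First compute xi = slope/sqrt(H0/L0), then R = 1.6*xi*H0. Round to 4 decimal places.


xi = slope / sqrt(H0/L0)
H0/L0 = 3.93/151.0 = 0.026026
sqrt(0.026026) = 0.161327
xi = 0.142 / 0.161327 = 0.880198
R = 1.6 * xi * H0 = 1.6 * 0.880198 * 3.93
R = 5.5347 m

5.5347


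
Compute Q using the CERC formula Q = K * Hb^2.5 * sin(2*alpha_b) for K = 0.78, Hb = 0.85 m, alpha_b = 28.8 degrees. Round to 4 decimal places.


Q = K * Hb^2.5 * sin(2 * alpha_b)
Hb^2.5 = 0.85^2.5 = 0.666112
sin(2 * 28.8) = sin(57.6) = 0.844328
Q = 0.78 * 0.666112 * 0.844328
Q = 0.4387 m^3/s

0.4387


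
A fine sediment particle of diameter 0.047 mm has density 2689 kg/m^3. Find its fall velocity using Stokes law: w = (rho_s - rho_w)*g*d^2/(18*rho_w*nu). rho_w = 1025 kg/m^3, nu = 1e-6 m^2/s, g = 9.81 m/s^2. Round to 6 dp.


w = (rho_s - rho_w) * g * d^2 / (18 * rho_w * nu)
d = 0.047 mm = 0.000047 m
rho_s - rho_w = 2689 - 1025 = 1664
Numerator = 1664 * 9.81 * (0.000047)^2 = 0.000036059363
Denominator = 18 * 1025 * 1e-6 = 0.018450
w = 0.001954 m/s

0.001954


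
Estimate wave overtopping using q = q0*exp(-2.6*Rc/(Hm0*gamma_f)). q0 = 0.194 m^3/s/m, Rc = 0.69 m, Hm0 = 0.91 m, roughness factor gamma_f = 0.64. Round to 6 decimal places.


q = q0 * exp(-2.6 * Rc / (Hm0 * gamma_f))
Exponent = -2.6 * 0.69 / (0.91 * 0.64)
= -2.6 * 0.69 / 0.5824
= -3.080357
exp(-3.080357) = 0.045943
q = 0.194 * 0.045943
q = 0.008913 m^3/s/m

0.008913


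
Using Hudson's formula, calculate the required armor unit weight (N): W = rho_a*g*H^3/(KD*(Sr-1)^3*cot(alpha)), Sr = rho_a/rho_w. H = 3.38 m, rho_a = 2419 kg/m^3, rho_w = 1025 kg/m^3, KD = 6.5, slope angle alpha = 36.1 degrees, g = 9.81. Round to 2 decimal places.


Sr = rho_a / rho_w = 2419 / 1025 = 2.360000
(Sr - 1) = 1.360000
(Sr - 1)^3 = 2.515456
cot(36.1) = 1 / tan(36.1) = 1 / 0.729213 = 1.371342
Numerator = 2419 * 9.81 * 3.38^3 = 916336.4802
Denominator = 6.5 * 2.515456 * 1.371342 = 22.422083
W = 916336.4802 / 22.422083
W = 40867.59 N

40867.59


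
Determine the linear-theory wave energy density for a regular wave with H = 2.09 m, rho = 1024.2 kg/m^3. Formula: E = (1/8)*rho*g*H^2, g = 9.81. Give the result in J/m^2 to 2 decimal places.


E = (1/8) * rho * g * H^2
E = (1/8) * 1024.2 * 9.81 * 2.09^2
E = 0.125 * 1024.2 * 9.81 * 4.3681
E = 5486.01 J/m^2

5486.01


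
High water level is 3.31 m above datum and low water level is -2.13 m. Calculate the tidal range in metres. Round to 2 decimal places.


Tidal range = High water - Low water
Tidal range = 3.31 - (-2.13)
Tidal range = 5.44 m

5.44


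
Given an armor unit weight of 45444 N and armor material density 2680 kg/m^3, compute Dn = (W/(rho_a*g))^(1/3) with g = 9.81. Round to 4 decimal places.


V = W / (rho_a * g)
V = 45444 / (2680 * 9.81)
V = 45444 / 26290.80
V = 1.728513 m^3
Dn = V^(1/3) = 1.728513^(1/3)
Dn = 1.2001 m

1.2001


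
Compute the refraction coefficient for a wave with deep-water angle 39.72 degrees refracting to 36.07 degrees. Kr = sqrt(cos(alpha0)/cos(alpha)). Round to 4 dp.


Kr = sqrt(cos(alpha0) / cos(alpha))
cos(39.72) = 0.769177
cos(36.07) = 0.808298
Kr = sqrt(0.769177 / 0.808298)
Kr = sqrt(0.951600)
Kr = 0.9755

0.9755


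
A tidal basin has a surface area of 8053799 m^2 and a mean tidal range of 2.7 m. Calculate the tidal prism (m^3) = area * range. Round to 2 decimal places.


Tidal prism = Area * Tidal range
P = 8053799 * 2.7
P = 21745257.30 m^3

21745257.30


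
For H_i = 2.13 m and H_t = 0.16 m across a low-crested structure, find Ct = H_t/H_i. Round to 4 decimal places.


Ct = H_t / H_i
Ct = 0.16 / 2.13
Ct = 0.0751

0.0751


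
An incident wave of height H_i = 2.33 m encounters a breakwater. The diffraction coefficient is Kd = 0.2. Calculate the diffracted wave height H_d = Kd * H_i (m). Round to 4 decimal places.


H_d = Kd * H_i
H_d = 0.2 * 2.33
H_d = 0.4660 m

0.4660


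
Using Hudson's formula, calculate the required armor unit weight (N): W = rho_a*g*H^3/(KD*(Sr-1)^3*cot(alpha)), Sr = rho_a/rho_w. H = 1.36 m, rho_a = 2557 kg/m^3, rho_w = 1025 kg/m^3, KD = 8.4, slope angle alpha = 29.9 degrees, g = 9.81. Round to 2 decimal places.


Sr = rho_a / rho_w = 2557 / 1025 = 2.494634
(Sr - 1) = 1.494634
(Sr - 1)^3 = 3.338910
cot(29.9) = 1 / tan(29.9) = 1 / 0.575026 = 1.739053
Numerator = 2557 * 9.81 * 1.36^3 = 63098.1259
Denominator = 8.4 * 3.338910 * 1.739053 = 48.774955
W = 63098.1259 / 48.774955
W = 1293.66 N

1293.66


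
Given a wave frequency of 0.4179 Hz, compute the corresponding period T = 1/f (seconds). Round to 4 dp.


T = 1 / f
T = 1 / 0.4179
T = 2.3929 s

2.3929


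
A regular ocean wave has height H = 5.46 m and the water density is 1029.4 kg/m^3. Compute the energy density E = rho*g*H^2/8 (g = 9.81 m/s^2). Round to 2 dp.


E = (1/8) * rho * g * H^2
E = (1/8) * 1029.4 * 9.81 * 5.46^2
E = 0.125 * 1029.4 * 9.81 * 29.8116
E = 37631.23 J/m^2

37631.23


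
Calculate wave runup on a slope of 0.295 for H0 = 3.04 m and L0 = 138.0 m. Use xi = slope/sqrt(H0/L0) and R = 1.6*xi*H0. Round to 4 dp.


xi = slope / sqrt(H0/L0)
H0/L0 = 3.04/138.0 = 0.022029
sqrt(0.022029) = 0.148422
xi = 0.295 / 0.148422 = 1.987581
R = 1.6 * xi * H0 = 1.6 * 1.987581 * 3.04
R = 9.6676 m

9.6676


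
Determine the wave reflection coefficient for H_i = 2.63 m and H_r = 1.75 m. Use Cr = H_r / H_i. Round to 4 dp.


Cr = H_r / H_i
Cr = 1.75 / 2.63
Cr = 0.6654

0.6654


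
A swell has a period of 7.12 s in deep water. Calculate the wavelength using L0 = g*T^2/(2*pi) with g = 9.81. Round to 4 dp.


L0 = g * T^2 / (2 * pi)
L0 = 9.81 * 7.12^2 / (2 * pi)
L0 = 9.81 * 50.6944 / 6.28319
L0 = 497.3121 / 6.28319
L0 = 79.1497 m

79.1497


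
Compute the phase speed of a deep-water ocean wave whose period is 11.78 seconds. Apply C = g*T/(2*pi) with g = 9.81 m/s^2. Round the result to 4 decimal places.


We use the deep-water celerity formula:
C = g * T / (2 * pi)
C = 9.81 * 11.78 / (2 * 3.14159...)
C = 115.561800 / 6.283185
C = 18.3922 m/s

18.3922


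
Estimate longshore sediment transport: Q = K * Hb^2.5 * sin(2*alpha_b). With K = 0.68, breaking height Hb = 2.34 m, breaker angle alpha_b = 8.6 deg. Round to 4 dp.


Q = K * Hb^2.5 * sin(2 * alpha_b)
Hb^2.5 = 2.34^2.5 = 8.376057
sin(2 * 8.6) = sin(17.2) = 0.295708
Q = 0.68 * 8.376057 * 0.295708
Q = 1.6843 m^3/s

1.6843


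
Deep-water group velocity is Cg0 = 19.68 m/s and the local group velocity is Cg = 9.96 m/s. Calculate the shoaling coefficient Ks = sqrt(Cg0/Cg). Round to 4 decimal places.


Ks = sqrt(Cg0 / Cg)
Ks = sqrt(19.68 / 9.96)
Ks = sqrt(1.9759)
Ks = 1.4057

1.4057


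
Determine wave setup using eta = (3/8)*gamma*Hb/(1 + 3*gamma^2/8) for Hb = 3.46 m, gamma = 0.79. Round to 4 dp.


eta = (3/8) * gamma * Hb / (1 + 3*gamma^2/8)
Numerator = (3/8) * 0.79 * 3.46 = 1.025025
Denominator = 1 + 3*0.79^2/8 = 1 + 0.234038 = 1.234038
eta = 1.025025 / 1.234038
eta = 0.8306 m

0.8306


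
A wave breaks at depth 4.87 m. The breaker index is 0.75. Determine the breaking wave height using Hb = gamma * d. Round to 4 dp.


Hb = gamma * d
Hb = 0.75 * 4.87
Hb = 3.6525 m

3.6525


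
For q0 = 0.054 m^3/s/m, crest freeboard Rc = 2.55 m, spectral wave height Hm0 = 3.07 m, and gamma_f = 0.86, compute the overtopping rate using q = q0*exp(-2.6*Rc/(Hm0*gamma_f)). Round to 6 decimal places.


q = q0 * exp(-2.6 * Rc / (Hm0 * gamma_f))
Exponent = -2.6 * 2.55 / (3.07 * 0.86)
= -2.6 * 2.55 / 2.6402
= -2.511173
exp(-2.511173) = 0.081173
q = 0.054 * 0.081173
q = 0.004383 m^3/s/m

0.004383


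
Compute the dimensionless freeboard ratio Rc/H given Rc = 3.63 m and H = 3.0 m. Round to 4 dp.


Relative freeboard = Rc / H
= 3.63 / 3.0
= 1.2100

1.2100


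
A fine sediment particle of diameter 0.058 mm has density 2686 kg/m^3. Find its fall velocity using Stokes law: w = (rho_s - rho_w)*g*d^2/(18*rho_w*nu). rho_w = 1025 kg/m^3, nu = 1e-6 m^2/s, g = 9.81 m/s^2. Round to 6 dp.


w = (rho_s - rho_w) * g * d^2 / (18 * rho_w * nu)
d = 0.058 mm = 0.000058 m
rho_s - rho_w = 2686 - 1025 = 1661
Numerator = 1661 * 9.81 * (0.000058)^2 = 0.000054814395
Denominator = 18 * 1025 * 1e-6 = 0.018450
w = 0.002971 m/s

0.002971


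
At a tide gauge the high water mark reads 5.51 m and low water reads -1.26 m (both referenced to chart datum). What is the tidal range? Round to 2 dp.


Tidal range = High water - Low water
Tidal range = 5.51 - (-1.26)
Tidal range = 6.77 m

6.77


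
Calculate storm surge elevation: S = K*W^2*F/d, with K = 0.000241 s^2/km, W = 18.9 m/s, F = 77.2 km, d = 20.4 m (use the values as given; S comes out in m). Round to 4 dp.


S = K * W^2 * F / d
W^2 = 18.9^2 = 357.21
S = 0.000241 * 357.21 * 77.2 / 20.4
Numerator = 0.000241 * 357.21 * 77.2 = 6.645963
S = 6.645963 / 20.4 = 0.3258 m

0.3258


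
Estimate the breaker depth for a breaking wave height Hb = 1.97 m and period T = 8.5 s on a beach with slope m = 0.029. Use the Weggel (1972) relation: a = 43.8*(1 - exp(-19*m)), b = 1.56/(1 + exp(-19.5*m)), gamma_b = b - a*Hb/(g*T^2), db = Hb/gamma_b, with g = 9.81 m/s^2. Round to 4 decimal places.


a = 43.8 * (1 - exp(-19 * m))
exp(-19 * 0.029) = exp(-0.5510) = 0.576373
a = 43.8 * (1 - 0.576373) = 18.554856
b = 1.56 / (1 + exp(-19.5 * m))
exp(-19.5 * 0.029) = exp(-0.5655) = 0.568076
b = 1.56 / (1 + 0.568076) = 0.994850
Hb / (g * T^2) = 1.97 / (9.81 * 8.5^2) = 1.97 / 708.7725 = 0.00277945
gamma_b = b - a * Hb/(g*T^2) = 0.994850 - 18.554856 * 0.00277945 = 0.943277
db = Hb / gamma_b = 1.97 / 0.943277
db = 2.0885 m

2.0885


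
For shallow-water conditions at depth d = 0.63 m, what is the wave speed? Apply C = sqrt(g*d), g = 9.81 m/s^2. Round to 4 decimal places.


Using the shallow-water approximation:
C = sqrt(g * d) = sqrt(9.81 * 0.63)
C = sqrt(6.1803)
C = 2.4860 m/s

2.4860


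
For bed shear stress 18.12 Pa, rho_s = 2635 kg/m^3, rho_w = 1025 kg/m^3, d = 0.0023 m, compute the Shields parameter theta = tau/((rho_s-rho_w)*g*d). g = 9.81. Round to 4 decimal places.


theta = tau / ((rho_s - rho_w) * g * d)
rho_s - rho_w = 2635 - 1025 = 1610
Denominator = 1610 * 9.81 * 0.0023 = 36.326430
theta = 18.12 / 36.326430
theta = 0.4988

0.4988


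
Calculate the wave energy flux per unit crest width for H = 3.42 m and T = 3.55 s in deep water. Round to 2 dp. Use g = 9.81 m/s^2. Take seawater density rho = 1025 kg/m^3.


P = rho * g^2 * H^2 * T / (32 * pi)
P = 1025 * 9.81^2 * 3.42^2 * 3.55 / (32 * pi)
P = 1025 * 96.2361 * 11.6964 * 3.55 / 100.53096
P = 40742.02 W/m

40742.02


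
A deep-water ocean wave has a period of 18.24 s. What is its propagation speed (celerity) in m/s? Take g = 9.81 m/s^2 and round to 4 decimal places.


We use the deep-water celerity formula:
C = g * T / (2 * pi)
C = 9.81 * 18.24 / (2 * 3.14159...)
C = 178.934400 / 6.283185
C = 28.4783 m/s

28.4783


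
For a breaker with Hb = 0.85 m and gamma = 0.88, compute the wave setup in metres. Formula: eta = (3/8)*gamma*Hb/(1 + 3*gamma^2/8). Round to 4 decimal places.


eta = (3/8) * gamma * Hb / (1 + 3*gamma^2/8)
Numerator = (3/8) * 0.88 * 0.85 = 0.280500
Denominator = 1 + 3*0.88^2/8 = 1 + 0.290400 = 1.290400
eta = 0.280500 / 1.290400
eta = 0.2174 m

0.2174


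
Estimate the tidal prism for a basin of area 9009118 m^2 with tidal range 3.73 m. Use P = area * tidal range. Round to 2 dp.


Tidal prism = Area * Tidal range
P = 9009118 * 3.73
P = 33604010.14 m^3

33604010.14


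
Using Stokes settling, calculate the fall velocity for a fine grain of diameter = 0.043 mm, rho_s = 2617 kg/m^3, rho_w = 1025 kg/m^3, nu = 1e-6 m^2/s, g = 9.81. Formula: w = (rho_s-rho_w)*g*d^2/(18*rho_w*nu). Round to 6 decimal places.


w = (rho_s - rho_w) * g * d^2 / (18 * rho_w * nu)
d = 0.043 mm = 0.000043 m
rho_s - rho_w = 2617 - 1025 = 1592
Numerator = 1592 * 9.81 * (0.000043)^2 = 0.000028876794
Denominator = 18 * 1025 * 1e-6 = 0.018450
w = 0.001565 m/s

0.001565


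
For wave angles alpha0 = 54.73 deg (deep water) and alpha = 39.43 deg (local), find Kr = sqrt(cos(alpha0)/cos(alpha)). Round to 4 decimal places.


Kr = sqrt(cos(alpha0) / cos(alpha))
cos(54.73) = 0.577430
cos(39.43) = 0.772401
Kr = sqrt(0.577430 / 0.772401)
Kr = sqrt(0.747578)
Kr = 0.8646

0.8646


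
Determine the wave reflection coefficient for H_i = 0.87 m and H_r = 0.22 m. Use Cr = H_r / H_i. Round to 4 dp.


Cr = H_r / H_i
Cr = 0.22 / 0.87
Cr = 0.2529

0.2529


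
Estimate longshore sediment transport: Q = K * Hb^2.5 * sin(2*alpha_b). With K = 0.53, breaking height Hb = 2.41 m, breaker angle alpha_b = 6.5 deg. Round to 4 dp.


Q = K * Hb^2.5 * sin(2 * alpha_b)
Hb^2.5 = 2.41^2.5 = 9.016596
sin(2 * 6.5) = sin(13.0) = 0.224951
Q = 0.53 * 9.016596 * 0.224951
Q = 1.0750 m^3/s

1.0750


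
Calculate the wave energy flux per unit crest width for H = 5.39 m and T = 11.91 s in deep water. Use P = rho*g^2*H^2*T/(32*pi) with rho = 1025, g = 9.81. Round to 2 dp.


P = rho * g^2 * H^2 * T / (32 * pi)
P = 1025 * 9.81^2 * 5.39^2 * 11.91 / (32 * pi)
P = 1025 * 96.2361 * 29.0521 * 11.91 / 100.53096
P = 339509.02 W/m

339509.02


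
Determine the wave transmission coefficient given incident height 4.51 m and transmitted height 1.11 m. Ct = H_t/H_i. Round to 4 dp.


Ct = H_t / H_i
Ct = 1.11 / 4.51
Ct = 0.2461

0.2461


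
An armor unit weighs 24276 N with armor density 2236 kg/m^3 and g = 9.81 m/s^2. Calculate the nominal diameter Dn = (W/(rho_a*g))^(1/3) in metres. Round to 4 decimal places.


V = W / (rho_a * g)
V = 24276 / (2236 * 9.81)
V = 24276 / 21935.16
V = 1.106716 m^3
Dn = V^(1/3) = 1.106716^(1/3)
Dn = 1.0344 m

1.0344


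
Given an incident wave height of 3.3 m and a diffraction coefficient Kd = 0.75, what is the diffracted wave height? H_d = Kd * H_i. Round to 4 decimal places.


H_d = Kd * H_i
H_d = 0.75 * 3.3
H_d = 2.4750 m

2.4750


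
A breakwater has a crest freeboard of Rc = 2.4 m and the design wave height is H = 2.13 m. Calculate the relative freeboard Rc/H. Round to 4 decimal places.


Relative freeboard = Rc / H
= 2.4 / 2.13
= 1.1268

1.1268


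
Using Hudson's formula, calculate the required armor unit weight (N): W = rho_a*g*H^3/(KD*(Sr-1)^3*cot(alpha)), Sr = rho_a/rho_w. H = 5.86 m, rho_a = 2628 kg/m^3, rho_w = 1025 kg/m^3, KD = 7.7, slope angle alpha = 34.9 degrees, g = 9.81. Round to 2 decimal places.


Sr = rho_a / rho_w = 2628 / 1025 = 2.563902
(Sr - 1) = 1.563902
(Sr - 1)^3 = 3.824978
cot(34.9) = 1 / tan(34.9) = 1 / 0.697610 = 1.433466
Numerator = 2628 * 9.81 * 5.86^3 = 5187847.6801
Denominator = 7.7 * 3.824978 * 1.433466 = 42.218929
W = 5187847.6801 / 42.218929
W = 122879.66 N

122879.66


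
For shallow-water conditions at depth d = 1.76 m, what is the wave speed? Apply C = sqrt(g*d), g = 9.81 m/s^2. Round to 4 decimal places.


Using the shallow-water approximation:
C = sqrt(g * d) = sqrt(9.81 * 1.76)
C = sqrt(17.2656)
C = 4.1552 m/s

4.1552


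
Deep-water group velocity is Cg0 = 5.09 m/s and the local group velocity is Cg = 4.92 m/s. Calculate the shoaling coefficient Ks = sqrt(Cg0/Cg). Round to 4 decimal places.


Ks = sqrt(Cg0 / Cg)
Ks = sqrt(5.09 / 4.92)
Ks = sqrt(1.0346)
Ks = 1.0171

1.0171


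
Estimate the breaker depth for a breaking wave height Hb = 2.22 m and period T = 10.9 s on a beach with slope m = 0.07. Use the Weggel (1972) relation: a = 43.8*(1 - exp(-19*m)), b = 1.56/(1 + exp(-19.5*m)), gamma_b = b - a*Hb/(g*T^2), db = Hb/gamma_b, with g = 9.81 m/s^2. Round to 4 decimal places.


a = 43.8 * (1 - exp(-19 * m))
exp(-19 * 0.07) = exp(-1.3300) = 0.264477
a = 43.8 * (1 - 0.264477) = 32.215896
b = 1.56 / (1 + exp(-19.5 * m))
exp(-19.5 * 0.07) = exp(-1.3650) = 0.255381
b = 1.56 / (1 + 0.255381) = 1.242651
Hb / (g * T^2) = 2.22 / (9.81 * 10.9^2) = 2.22 / 1165.5261 = 0.00190472
gamma_b = b - a * Hb/(g*T^2) = 1.242651 - 32.215896 * 0.00190472 = 1.181289
db = Hb / gamma_b = 2.22 / 1.181289
db = 1.8793 m

1.8793


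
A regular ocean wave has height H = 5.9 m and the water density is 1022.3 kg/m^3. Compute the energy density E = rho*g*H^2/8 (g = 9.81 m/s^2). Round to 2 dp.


E = (1/8) * rho * g * H^2
E = (1/8) * 1022.3 * 9.81 * 5.9^2
E = 0.125 * 1022.3 * 9.81 * 34.8100
E = 43637.66 J/m^2

43637.66


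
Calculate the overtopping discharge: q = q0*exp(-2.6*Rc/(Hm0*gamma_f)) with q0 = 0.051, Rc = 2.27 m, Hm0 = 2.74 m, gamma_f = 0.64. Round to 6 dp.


q = q0 * exp(-2.6 * Rc / (Hm0 * gamma_f))
Exponent = -2.6 * 2.27 / (2.74 * 0.64)
= -2.6 * 2.27 / 1.7536
= -3.365648
exp(-3.365648) = 0.034540
q = 0.051 * 0.034540
q = 0.001762 m^3/s/m

0.001762


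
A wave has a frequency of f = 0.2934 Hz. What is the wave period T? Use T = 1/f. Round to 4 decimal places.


T = 1 / f
T = 1 / 0.2934
T = 3.4083 s

3.4083


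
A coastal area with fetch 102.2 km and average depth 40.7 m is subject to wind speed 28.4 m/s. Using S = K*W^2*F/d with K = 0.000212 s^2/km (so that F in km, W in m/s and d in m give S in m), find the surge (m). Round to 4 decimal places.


S = K * W^2 * F / d
W^2 = 28.4^2 = 806.56
S = 0.000212 * 806.56 * 102.2 / 40.7
Numerator = 0.000212 * 806.56 * 102.2 = 17.475252
S = 17.475252 / 40.7 = 0.4294 m

0.4294


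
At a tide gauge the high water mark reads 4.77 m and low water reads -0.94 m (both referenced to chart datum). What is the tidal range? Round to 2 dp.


Tidal range = High water - Low water
Tidal range = 4.77 - (-0.94)
Tidal range = 5.71 m

5.71


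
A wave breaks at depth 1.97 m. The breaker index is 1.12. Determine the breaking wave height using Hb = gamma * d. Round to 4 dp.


Hb = gamma * d
Hb = 1.12 * 1.97
Hb = 2.2064 m

2.2064


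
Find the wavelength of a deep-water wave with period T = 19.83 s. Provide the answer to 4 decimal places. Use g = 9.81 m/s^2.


L0 = g * T^2 / (2 * pi)
L0 = 9.81 * 19.83^2 / (2 * pi)
L0 = 9.81 * 393.2289 / 6.28319
L0 = 3857.5755 / 6.28319
L0 = 613.9522 m

613.9522


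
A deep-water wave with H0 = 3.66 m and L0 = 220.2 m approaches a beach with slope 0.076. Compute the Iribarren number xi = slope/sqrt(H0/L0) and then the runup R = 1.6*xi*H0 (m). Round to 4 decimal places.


xi = slope / sqrt(H0/L0)
H0/L0 = 3.66/220.2 = 0.016621
sqrt(0.016621) = 0.128923
xi = 0.076 / 0.128923 = 0.589497
R = 1.6 * xi * H0 = 1.6 * 0.589497 * 3.66
R = 3.4521 m

3.4521


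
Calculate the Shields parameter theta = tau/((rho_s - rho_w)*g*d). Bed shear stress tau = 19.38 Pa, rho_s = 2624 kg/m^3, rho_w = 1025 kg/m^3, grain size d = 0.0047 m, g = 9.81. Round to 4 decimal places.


theta = tau / ((rho_s - rho_w) * g * d)
rho_s - rho_w = 2624 - 1025 = 1599
Denominator = 1599 * 9.81 * 0.0047 = 73.725093
theta = 19.38 / 73.725093
theta = 0.2629

0.2629


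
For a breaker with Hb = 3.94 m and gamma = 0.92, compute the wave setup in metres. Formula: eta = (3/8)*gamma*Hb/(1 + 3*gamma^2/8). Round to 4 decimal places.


eta = (3/8) * gamma * Hb / (1 + 3*gamma^2/8)
Numerator = (3/8) * 0.92 * 3.94 = 1.359300
Denominator = 1 + 3*0.92^2/8 = 1 + 0.317400 = 1.317400
eta = 1.359300 / 1.317400
eta = 1.0318 m

1.0318


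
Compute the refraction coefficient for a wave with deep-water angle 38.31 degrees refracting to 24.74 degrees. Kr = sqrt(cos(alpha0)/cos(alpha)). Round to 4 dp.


Kr = sqrt(cos(alpha0) / cos(alpha))
cos(38.31) = 0.784668
cos(24.74) = 0.908216
Kr = sqrt(0.784668 / 0.908216)
Kr = sqrt(0.863966)
Kr = 0.9295

0.9295


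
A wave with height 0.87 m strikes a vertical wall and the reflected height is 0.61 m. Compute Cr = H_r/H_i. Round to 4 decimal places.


Cr = H_r / H_i
Cr = 0.61 / 0.87
Cr = 0.7011

0.7011


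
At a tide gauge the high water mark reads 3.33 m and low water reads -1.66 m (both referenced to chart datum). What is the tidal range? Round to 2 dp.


Tidal range = High water - Low water
Tidal range = 3.33 - (-1.66)
Tidal range = 4.99 m

4.99


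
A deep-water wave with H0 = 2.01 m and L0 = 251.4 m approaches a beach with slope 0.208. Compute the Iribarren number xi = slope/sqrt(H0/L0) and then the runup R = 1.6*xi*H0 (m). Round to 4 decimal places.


xi = slope / sqrt(H0/L0)
H0/L0 = 2.01/251.4 = 0.007995
sqrt(0.007995) = 0.089416
xi = 0.208 / 0.089416 = 2.326205
R = 1.6 * xi * H0 = 1.6 * 2.326205 * 2.01
R = 7.4811 m

7.4811


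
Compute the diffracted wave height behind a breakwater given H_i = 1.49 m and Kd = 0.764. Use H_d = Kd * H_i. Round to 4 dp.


H_d = Kd * H_i
H_d = 0.764 * 1.49
H_d = 1.1384 m

1.1384


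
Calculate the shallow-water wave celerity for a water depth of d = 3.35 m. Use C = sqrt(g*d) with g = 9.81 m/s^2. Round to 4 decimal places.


Using the shallow-water approximation:
C = sqrt(g * d) = sqrt(9.81 * 3.35)
C = sqrt(32.8635)
C = 5.7327 m/s

5.7327


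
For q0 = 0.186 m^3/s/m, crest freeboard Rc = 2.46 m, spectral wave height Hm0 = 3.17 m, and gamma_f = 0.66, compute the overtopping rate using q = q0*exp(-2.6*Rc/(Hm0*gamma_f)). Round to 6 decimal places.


q = q0 * exp(-2.6 * Rc / (Hm0 * gamma_f))
Exponent = -2.6 * 2.46 / (3.17 * 0.66)
= -2.6 * 2.46 / 2.0922
= -3.057069
exp(-3.057069) = 0.047025
q = 0.186 * 0.047025
q = 0.008747 m^3/s/m

0.008747


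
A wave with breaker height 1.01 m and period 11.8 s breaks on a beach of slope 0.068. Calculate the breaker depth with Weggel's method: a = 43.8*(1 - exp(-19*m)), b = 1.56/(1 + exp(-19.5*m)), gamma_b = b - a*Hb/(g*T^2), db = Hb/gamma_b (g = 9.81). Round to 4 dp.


a = 43.8 * (1 - exp(-19 * m))
exp(-19 * 0.068) = exp(-1.2920) = 0.274721
a = 43.8 * (1 - 0.274721) = 31.767229
b = 1.56 / (1 + exp(-19.5 * m))
exp(-19.5 * 0.068) = exp(-1.3260) = 0.265537
b = 1.56 / (1 + 0.265537) = 1.232678
Hb / (g * T^2) = 1.01 / (9.81 * 11.8^2) = 1.01 / 1365.9444 = 0.00073942
gamma_b = b - a * Hb/(g*T^2) = 1.232678 - 31.767229 * 0.00073942 = 1.209189
db = Hb / gamma_b = 1.01 / 1.209189
db = 0.8353 m

0.8353


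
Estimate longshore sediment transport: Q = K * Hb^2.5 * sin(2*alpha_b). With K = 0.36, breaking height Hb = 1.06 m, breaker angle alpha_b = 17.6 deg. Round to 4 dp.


Q = K * Hb^2.5 * sin(2 * alpha_b)
Hb^2.5 = 1.06^2.5 = 1.156817
sin(2 * 17.6) = sin(35.2) = 0.576432
Q = 0.36 * 1.156817 * 0.576432
Q = 0.2401 m^3/s

0.2401


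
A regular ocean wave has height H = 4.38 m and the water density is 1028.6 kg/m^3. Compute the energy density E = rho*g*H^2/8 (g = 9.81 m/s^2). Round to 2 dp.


E = (1/8) * rho * g * H^2
E = (1/8) * 1028.6 * 9.81 * 4.38^2
E = 0.125 * 1028.6 * 9.81 * 19.1844
E = 24197.68 J/m^2

24197.68


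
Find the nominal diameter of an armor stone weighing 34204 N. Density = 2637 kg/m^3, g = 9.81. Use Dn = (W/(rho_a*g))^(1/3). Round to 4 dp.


V = W / (rho_a * g)
V = 34204 / (2637 * 9.81)
V = 34204 / 25868.97
V = 1.322202 m^3
Dn = V^(1/3) = 1.322202^(1/3)
Dn = 1.0976 m

1.0976


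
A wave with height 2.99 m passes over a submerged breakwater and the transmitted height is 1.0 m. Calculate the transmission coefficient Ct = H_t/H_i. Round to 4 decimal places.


Ct = H_t / H_i
Ct = 1.0 / 2.99
Ct = 0.3344

0.3344


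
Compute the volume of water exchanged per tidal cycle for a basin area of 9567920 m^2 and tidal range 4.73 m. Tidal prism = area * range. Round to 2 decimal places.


Tidal prism = Area * Tidal range
P = 9567920 * 4.73
P = 45256261.60 m^3

45256261.60


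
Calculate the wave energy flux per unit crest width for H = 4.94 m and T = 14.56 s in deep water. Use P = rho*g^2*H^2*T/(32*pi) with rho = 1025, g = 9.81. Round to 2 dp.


P = rho * g^2 * H^2 * T / (32 * pi)
P = 1025 * 9.81^2 * 4.94^2 * 14.56 / (32 * pi)
P = 1025 * 96.2361 * 24.4036 * 14.56 / 100.53096
P = 348640.07 W/m

348640.07


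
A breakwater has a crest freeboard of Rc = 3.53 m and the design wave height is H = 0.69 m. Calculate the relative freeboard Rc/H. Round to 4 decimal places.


Relative freeboard = Rc / H
= 3.53 / 0.69
= 5.1159

5.1159


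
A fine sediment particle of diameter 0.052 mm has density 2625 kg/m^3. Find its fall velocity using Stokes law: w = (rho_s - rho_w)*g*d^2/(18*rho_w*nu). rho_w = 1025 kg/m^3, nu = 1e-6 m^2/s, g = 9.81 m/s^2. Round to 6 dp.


w = (rho_s - rho_w) * g * d^2 / (18 * rho_w * nu)
d = 0.052 mm = 0.000052 m
rho_s - rho_w = 2625 - 1025 = 1600
Numerator = 1600 * 9.81 * (0.000052)^2 = 0.000042441984
Denominator = 18 * 1025 * 1e-6 = 0.018450
w = 0.002300 m/s

0.002300


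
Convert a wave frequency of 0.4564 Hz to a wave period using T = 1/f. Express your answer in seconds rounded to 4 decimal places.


T = 1 / f
T = 1 / 0.4564
T = 2.1911 s

2.1911


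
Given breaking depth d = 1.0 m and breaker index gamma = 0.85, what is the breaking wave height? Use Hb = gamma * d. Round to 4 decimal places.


Hb = gamma * d
Hb = 0.85 * 1.0
Hb = 0.8500 m

0.8500


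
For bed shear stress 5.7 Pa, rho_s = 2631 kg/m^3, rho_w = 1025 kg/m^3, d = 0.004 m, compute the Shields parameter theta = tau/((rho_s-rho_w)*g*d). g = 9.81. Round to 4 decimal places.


theta = tau / ((rho_s - rho_w) * g * d)
rho_s - rho_w = 2631 - 1025 = 1606
Denominator = 1606 * 9.81 * 0.004 = 63.019440
theta = 5.7 / 63.019440
theta = 0.0904

0.0904


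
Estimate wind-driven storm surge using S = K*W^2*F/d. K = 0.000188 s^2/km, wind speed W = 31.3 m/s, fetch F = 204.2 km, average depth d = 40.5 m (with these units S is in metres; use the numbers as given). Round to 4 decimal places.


S = K * W^2 * F / d
W^2 = 31.3^2 = 979.69
S = 0.000188 * 979.69 * 204.2 / 40.5
Numerator = 0.000188 * 979.69 * 204.2 = 37.609907
S = 37.609907 / 40.5 = 0.9286 m

0.9286


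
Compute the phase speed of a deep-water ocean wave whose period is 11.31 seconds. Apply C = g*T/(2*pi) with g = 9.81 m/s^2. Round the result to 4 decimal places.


We use the deep-water celerity formula:
C = g * T / (2 * pi)
C = 9.81 * 11.31 / (2 * 3.14159...)
C = 110.951100 / 6.283185
C = 17.6584 m/s

17.6584


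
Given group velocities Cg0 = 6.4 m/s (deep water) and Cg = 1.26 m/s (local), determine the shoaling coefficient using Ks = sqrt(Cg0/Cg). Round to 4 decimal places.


Ks = sqrt(Cg0 / Cg)
Ks = sqrt(6.4 / 1.26)
Ks = sqrt(5.0794)
Ks = 2.2537

2.2537


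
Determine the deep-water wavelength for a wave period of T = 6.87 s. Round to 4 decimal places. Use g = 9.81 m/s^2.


L0 = g * T^2 / (2 * pi)
L0 = 9.81 * 6.87^2 / (2 * pi)
L0 = 9.81 * 47.1969 / 6.28319
L0 = 463.0016 / 6.28319
L0 = 73.6890 m

73.6890


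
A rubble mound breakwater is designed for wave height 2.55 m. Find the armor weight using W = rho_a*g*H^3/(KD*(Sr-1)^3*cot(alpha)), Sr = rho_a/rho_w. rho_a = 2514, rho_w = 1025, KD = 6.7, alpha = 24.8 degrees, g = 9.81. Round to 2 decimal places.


Sr = rho_a / rho_w = 2514 / 1025 = 2.452683
(Sr - 1) = 1.452683
(Sr - 1)^3 = 3.065579
cot(24.8) = 1 / tan(24.8) = 1 / 0.462065 = 2.164198
Numerator = 2514 * 9.81 * 2.55^3 = 408935.5079
Denominator = 6.7 * 3.065579 * 2.164198 = 44.451288
W = 408935.5079 / 44.451288
W = 9199.63 N

9199.63


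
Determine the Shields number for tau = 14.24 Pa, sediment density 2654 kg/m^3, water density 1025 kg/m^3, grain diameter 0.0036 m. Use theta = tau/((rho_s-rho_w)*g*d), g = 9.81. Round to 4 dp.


theta = tau / ((rho_s - rho_w) * g * d)
rho_s - rho_w = 2654 - 1025 = 1629
Denominator = 1629 * 9.81 * 0.0036 = 57.529764
theta = 14.24 / 57.529764
theta = 0.2475

0.2475


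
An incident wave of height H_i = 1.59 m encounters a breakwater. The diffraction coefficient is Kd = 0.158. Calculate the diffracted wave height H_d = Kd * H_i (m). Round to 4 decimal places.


H_d = Kd * H_i
H_d = 0.158 * 1.59
H_d = 0.2512 m

0.2512


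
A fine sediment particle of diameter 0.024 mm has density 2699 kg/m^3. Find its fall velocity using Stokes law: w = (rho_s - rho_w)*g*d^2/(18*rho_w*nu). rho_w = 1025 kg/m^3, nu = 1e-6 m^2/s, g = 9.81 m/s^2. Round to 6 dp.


w = (rho_s - rho_w) * g * d^2 / (18 * rho_w * nu)
d = 0.024 mm = 0.000024 m
rho_s - rho_w = 2699 - 1025 = 1674
Numerator = 1674 * 9.81 * (0.000024)^2 = 0.000009459037
Denominator = 18 * 1025 * 1e-6 = 0.018450
w = 0.000513 m/s

0.000513


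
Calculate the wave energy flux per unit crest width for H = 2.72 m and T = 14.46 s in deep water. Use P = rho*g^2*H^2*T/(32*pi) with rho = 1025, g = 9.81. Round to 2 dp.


P = rho * g^2 * H^2 * T / (32 * pi)
P = 1025 * 9.81^2 * 2.72^2 * 14.46 / (32 * pi)
P = 1025 * 96.2361 * 7.3984 * 14.46 / 100.53096
P = 104970.71 W/m

104970.71


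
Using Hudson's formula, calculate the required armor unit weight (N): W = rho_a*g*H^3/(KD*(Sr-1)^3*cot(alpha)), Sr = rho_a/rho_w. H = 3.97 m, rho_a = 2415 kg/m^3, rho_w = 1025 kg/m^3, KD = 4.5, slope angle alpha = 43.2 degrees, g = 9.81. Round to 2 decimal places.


Sr = rho_a / rho_w = 2415 / 1025 = 2.356098
(Sr - 1) = 1.356098
(Sr - 1)^3 = 2.493864
cot(43.2) = 1 / tan(43.2) = 1 / 0.939063 = 1.064892
Numerator = 2415 * 9.81 * 3.97^3 = 1482373.5688
Denominator = 4.5 * 2.493864 * 1.064892 = 11.950630
W = 1482373.5688 / 11.950630
W = 124041.45 N

124041.45


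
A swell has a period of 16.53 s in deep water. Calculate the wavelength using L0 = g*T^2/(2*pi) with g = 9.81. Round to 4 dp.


L0 = g * T^2 / (2 * pi)
L0 = 9.81 * 16.53^2 / (2 * pi)
L0 = 9.81 * 273.2409 / 6.28319
L0 = 2680.4932 / 6.28319
L0 = 426.6137 m

426.6137


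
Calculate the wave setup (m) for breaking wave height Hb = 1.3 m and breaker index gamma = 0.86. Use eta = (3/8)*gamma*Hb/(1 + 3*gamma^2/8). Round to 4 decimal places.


eta = (3/8) * gamma * Hb / (1 + 3*gamma^2/8)
Numerator = (3/8) * 0.86 * 1.3 = 0.419250
Denominator = 1 + 3*0.86^2/8 = 1 + 0.277350 = 1.277350
eta = 0.419250 / 1.277350
eta = 0.3282 m

0.3282


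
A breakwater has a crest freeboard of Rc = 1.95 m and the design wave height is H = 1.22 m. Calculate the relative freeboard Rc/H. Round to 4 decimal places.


Relative freeboard = Rc / H
= 1.95 / 1.22
= 1.5984

1.5984


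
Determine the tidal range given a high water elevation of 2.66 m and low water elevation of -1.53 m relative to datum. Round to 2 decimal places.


Tidal range = High water - Low water
Tidal range = 2.66 - (-1.53)
Tidal range = 4.19 m

4.19


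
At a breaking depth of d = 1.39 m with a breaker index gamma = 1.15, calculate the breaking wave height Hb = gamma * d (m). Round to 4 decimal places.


Hb = gamma * d
Hb = 1.15 * 1.39
Hb = 1.5985 m

1.5985


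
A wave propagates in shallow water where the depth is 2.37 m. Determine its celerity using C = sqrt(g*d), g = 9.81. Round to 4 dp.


Using the shallow-water approximation:
C = sqrt(g * d) = sqrt(9.81 * 2.37)
C = sqrt(23.2497)
C = 4.8218 m/s

4.8218


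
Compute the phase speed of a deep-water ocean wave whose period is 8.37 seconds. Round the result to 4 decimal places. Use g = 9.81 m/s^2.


We use the deep-water celerity formula:
C = g * T / (2 * pi)
C = 9.81 * 8.37 / (2 * 3.14159...)
C = 82.109700 / 6.283185
C = 13.0682 m/s

13.0682


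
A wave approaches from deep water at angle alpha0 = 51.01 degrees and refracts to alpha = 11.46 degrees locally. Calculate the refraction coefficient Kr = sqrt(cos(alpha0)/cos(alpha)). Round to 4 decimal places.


Kr = sqrt(cos(alpha0) / cos(alpha))
cos(51.01) = 0.629185
cos(11.46) = 0.980064
Kr = sqrt(0.629185 / 0.980064)
Kr = sqrt(0.641984)
Kr = 0.8012

0.8012


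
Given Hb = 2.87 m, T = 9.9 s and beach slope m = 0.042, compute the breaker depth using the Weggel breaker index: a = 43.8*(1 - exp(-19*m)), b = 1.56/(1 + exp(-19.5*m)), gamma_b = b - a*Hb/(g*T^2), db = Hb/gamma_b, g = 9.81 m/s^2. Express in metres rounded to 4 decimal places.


a = 43.8 * (1 - exp(-19 * m))
exp(-19 * 0.042) = exp(-0.7980) = 0.450229
a = 43.8 * (1 - 0.450229) = 24.079991
b = 1.56 / (1 + exp(-19.5 * m))
exp(-19.5 * 0.042) = exp(-0.8190) = 0.440872
b = 1.56 / (1 + 0.440872) = 1.082677
Hb / (g * T^2) = 2.87 / (9.81 * 9.9^2) = 2.87 / 961.4781 = 0.00298499
gamma_b = b - a * Hb/(g*T^2) = 1.082677 - 24.079991 * 0.00298499 = 1.010799
db = Hb / gamma_b = 2.87 / 1.010799
db = 2.8393 m

2.8393


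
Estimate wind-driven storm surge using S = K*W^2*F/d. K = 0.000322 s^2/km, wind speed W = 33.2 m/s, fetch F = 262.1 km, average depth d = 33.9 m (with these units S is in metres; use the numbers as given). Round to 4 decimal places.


S = K * W^2 * F / d
W^2 = 33.2^2 = 1102.24
S = 0.000322 * 1102.24 * 262.1 / 33.9
Numerator = 0.000322 * 1102.24 * 262.1 = 93.024867
S = 93.024867 / 33.9 = 2.7441 m

2.7441


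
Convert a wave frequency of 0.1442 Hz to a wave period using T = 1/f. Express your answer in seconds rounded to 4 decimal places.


T = 1 / f
T = 1 / 0.1442
T = 6.9348 s

6.9348


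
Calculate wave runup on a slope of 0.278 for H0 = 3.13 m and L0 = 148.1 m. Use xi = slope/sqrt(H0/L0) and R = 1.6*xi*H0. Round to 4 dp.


xi = slope / sqrt(H0/L0)
H0/L0 = 3.13/148.1 = 0.021134
sqrt(0.021134) = 0.145377
xi = 0.278 / 0.145377 = 1.912274
R = 1.6 * xi * H0 = 1.6 * 1.912274 * 3.13
R = 9.5767 m

9.5767


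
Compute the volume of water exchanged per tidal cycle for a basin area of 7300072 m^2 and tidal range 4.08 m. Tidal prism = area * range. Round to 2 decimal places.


Tidal prism = Area * Tidal range
P = 7300072 * 4.08
P = 29784293.76 m^3

29784293.76


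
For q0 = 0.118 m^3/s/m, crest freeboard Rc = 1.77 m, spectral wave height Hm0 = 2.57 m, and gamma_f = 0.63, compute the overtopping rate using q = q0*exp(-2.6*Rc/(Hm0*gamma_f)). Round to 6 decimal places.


q = q0 * exp(-2.6 * Rc / (Hm0 * gamma_f))
Exponent = -2.6 * 1.77 / (2.57 * 0.63)
= -2.6 * 1.77 / 1.6191
= -2.842320
exp(-2.842320) = 0.058290
q = 0.118 * 0.058290
q = 0.006878 m^3/s/m

0.006878


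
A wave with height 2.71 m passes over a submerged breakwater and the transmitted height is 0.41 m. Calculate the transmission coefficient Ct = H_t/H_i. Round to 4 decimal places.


Ct = H_t / H_i
Ct = 0.41 / 2.71
Ct = 0.1513

0.1513


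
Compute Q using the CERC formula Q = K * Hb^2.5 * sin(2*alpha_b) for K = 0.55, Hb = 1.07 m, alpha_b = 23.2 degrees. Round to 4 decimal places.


Q = K * Hb^2.5 * sin(2 * alpha_b)
Hb^2.5 = 1.07^2.5 = 1.184294
sin(2 * 23.2) = sin(46.4) = 0.724172
Q = 0.55 * 1.184294 * 0.724172
Q = 0.4717 m^3/s

0.4717


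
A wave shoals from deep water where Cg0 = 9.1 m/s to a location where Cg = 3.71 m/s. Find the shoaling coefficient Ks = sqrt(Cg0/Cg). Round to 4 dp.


Ks = sqrt(Cg0 / Cg)
Ks = sqrt(9.1 / 3.71)
Ks = sqrt(2.4528)
Ks = 1.5662

1.5662


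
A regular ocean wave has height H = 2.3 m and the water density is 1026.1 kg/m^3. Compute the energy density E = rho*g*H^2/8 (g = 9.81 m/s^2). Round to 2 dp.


E = (1/8) * rho * g * H^2
E = (1/8) * 1026.1 * 9.81 * 2.3^2
E = 0.125 * 1026.1 * 9.81 * 5.2900
E = 6656.17 J/m^2

6656.17
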